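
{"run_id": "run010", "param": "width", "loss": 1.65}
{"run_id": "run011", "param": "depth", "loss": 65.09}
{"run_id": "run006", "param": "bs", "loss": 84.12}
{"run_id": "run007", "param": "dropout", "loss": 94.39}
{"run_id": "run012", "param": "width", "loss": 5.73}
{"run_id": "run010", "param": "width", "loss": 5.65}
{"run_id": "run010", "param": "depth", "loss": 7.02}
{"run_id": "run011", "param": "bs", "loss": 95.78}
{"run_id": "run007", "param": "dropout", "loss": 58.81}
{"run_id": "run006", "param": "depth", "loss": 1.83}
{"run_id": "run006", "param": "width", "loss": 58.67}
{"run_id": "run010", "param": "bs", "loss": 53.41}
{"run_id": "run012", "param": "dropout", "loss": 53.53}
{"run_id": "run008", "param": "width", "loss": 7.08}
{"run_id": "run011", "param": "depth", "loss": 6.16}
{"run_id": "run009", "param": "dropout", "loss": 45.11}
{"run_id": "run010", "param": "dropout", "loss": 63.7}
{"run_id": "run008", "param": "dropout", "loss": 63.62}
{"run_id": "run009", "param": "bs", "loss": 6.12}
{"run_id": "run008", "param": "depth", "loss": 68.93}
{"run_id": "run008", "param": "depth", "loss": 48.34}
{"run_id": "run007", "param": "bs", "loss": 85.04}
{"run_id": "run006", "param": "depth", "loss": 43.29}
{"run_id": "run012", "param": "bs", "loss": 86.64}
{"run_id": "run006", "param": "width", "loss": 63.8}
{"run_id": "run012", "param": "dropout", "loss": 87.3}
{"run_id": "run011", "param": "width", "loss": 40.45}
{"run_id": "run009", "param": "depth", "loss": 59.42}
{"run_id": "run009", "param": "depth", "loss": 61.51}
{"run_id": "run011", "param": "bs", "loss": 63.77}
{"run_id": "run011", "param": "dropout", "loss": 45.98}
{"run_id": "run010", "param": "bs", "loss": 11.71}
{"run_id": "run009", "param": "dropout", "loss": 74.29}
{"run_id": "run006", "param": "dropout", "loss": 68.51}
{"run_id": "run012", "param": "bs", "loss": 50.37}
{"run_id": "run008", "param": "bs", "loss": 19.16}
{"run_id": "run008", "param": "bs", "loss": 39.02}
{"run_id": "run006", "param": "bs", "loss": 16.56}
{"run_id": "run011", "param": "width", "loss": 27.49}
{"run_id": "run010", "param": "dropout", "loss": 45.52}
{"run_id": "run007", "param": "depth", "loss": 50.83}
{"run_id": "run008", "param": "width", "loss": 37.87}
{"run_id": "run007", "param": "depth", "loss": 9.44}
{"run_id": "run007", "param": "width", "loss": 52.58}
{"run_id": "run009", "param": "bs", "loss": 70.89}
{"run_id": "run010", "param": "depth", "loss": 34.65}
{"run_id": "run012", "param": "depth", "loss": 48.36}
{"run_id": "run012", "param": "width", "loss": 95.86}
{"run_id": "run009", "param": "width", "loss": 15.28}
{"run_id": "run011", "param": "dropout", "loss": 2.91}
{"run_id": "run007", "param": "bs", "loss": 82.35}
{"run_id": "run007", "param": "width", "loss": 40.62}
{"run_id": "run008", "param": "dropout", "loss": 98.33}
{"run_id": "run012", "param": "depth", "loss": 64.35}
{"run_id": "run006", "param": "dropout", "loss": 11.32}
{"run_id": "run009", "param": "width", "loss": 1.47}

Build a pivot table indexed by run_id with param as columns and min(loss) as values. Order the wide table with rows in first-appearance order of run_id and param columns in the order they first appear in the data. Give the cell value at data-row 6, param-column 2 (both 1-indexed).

With rows in first-appearance order of run_id, row 6 is run_id=run008. param columns in first-appearance order: width, depth, bs, dropout; column 2 is depth.
Long rows with run_id=run008, param=depth: min(68.93, 48.34) = 48.34.

48.34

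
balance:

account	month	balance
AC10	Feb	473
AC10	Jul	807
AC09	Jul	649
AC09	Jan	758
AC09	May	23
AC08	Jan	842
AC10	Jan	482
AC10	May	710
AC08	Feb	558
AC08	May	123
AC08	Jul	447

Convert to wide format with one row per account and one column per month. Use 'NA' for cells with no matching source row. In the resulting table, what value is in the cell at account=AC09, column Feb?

NA

No long-format row has account=AC09 and month=Feb, so the cell is NA.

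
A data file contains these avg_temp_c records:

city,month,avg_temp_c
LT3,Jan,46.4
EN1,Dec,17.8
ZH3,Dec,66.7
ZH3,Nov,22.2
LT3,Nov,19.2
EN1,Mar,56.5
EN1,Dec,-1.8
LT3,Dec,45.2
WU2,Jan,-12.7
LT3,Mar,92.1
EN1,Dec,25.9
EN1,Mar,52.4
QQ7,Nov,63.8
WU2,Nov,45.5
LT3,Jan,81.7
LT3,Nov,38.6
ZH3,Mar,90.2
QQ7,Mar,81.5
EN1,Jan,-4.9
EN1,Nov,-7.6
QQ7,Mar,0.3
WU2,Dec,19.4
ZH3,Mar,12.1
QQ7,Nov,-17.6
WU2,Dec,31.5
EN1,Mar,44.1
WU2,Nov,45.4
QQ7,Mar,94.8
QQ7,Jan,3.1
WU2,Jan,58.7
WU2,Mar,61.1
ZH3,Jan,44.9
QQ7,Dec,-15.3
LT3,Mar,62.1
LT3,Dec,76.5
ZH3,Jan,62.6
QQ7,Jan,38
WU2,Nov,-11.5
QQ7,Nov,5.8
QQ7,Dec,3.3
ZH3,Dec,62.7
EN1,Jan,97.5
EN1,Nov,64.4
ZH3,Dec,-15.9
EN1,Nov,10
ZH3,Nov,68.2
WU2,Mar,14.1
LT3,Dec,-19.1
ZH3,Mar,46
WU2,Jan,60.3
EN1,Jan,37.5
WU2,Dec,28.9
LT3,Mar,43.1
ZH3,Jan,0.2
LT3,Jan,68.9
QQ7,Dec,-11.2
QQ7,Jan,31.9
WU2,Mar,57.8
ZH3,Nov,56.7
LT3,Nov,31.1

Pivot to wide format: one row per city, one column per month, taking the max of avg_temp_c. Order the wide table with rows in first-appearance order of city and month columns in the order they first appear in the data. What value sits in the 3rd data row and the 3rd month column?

With rows in first-appearance order of city, row 3 is city=ZH3. month columns in first-appearance order: Jan, Dec, Nov, Mar; column 3 is Nov.
Long rows with city=ZH3, month=Nov: max(22.2, 68.2, 56.7) = 68.2.

68.2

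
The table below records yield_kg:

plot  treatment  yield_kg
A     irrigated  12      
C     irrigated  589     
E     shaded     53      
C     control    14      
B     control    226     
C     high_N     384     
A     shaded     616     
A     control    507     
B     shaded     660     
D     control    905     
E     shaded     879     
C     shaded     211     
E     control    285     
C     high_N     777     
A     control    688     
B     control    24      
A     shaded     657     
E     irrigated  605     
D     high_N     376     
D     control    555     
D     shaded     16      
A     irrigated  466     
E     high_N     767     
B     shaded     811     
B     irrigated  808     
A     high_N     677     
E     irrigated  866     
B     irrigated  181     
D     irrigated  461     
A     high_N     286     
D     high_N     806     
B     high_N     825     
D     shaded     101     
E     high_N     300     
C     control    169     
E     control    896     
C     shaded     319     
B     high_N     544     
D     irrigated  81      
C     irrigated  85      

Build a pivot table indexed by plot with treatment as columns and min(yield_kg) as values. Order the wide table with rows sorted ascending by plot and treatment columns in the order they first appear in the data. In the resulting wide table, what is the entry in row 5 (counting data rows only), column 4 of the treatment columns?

With rows sorted ascending by plot, row 5 is plot=E. treatment columns in first-appearance order: irrigated, shaded, control, high_N; column 4 is high_N.
Long rows with plot=E, treatment=high_N: min(767, 300) = 300.

300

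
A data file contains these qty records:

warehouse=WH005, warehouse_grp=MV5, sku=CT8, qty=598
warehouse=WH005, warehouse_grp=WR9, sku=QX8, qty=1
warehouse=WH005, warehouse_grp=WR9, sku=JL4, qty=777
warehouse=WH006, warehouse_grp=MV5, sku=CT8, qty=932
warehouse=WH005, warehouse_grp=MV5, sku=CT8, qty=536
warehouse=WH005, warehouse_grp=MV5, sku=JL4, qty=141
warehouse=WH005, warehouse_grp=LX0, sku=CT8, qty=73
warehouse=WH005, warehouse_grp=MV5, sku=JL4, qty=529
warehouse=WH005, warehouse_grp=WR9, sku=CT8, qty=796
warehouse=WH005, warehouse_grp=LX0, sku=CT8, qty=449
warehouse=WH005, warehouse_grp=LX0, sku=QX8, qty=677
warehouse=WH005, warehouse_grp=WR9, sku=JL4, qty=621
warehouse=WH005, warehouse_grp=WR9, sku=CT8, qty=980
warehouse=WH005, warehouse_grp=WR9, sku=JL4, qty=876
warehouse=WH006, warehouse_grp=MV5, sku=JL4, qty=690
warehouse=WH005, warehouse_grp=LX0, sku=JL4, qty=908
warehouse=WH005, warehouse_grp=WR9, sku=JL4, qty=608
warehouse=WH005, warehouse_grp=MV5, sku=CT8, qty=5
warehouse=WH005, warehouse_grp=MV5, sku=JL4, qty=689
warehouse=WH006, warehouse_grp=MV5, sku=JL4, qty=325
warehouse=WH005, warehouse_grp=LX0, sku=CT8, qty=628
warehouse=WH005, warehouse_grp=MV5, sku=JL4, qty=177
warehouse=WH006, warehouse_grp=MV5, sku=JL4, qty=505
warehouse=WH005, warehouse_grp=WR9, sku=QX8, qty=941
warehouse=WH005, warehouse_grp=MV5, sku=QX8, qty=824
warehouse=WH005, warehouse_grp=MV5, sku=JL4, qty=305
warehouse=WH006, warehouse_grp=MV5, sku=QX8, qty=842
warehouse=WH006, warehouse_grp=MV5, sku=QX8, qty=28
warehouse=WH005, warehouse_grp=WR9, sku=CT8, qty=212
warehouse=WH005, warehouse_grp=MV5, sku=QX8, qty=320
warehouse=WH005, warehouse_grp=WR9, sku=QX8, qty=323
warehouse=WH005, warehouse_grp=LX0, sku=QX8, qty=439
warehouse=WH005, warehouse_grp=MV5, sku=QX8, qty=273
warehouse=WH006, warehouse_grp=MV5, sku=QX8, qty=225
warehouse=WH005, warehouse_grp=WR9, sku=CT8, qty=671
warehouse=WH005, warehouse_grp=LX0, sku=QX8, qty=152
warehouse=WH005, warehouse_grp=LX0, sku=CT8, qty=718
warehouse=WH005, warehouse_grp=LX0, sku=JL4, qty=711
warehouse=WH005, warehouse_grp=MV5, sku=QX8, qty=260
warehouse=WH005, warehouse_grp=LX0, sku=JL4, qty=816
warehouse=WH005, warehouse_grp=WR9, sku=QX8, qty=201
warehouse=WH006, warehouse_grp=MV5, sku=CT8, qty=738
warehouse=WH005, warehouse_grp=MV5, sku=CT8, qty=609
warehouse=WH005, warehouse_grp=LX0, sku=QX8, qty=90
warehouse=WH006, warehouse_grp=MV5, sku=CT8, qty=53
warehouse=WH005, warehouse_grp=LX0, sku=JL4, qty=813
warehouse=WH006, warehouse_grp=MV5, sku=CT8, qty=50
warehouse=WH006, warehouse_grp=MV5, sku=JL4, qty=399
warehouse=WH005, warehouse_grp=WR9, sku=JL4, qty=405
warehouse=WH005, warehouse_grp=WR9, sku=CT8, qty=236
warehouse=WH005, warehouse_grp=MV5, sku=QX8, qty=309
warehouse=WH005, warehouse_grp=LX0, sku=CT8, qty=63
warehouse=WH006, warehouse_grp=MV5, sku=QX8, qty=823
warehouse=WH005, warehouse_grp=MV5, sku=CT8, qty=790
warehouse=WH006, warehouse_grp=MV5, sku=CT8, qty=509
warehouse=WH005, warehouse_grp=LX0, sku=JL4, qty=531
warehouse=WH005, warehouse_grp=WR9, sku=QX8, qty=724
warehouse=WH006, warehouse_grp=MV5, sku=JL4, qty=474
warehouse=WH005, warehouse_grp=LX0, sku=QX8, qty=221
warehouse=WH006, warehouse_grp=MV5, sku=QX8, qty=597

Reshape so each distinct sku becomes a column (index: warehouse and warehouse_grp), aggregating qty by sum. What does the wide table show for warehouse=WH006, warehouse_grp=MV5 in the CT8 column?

Rows with warehouse=WH006, warehouse_grp=MV5 and sku=CT8: qty values are 932, 738, 53, 50, 509.
932 + 738 + 53 + 50 + 509 = 2282.

2282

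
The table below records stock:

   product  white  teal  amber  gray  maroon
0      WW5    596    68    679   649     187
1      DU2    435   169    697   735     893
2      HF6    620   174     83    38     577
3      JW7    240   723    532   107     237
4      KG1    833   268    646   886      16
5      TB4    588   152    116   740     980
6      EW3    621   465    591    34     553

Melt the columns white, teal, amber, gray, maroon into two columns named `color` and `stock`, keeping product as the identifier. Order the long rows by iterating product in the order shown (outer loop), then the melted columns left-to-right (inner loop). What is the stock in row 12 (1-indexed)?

174

35 rows total (7 × 5). Row 12: index ⌊(12-1)/5⌋ = 2 into product → HF6; (12-1) mod 5 = 1 into the melted columns → teal.
So row 12 is (HF6, teal, 174); stock = 174.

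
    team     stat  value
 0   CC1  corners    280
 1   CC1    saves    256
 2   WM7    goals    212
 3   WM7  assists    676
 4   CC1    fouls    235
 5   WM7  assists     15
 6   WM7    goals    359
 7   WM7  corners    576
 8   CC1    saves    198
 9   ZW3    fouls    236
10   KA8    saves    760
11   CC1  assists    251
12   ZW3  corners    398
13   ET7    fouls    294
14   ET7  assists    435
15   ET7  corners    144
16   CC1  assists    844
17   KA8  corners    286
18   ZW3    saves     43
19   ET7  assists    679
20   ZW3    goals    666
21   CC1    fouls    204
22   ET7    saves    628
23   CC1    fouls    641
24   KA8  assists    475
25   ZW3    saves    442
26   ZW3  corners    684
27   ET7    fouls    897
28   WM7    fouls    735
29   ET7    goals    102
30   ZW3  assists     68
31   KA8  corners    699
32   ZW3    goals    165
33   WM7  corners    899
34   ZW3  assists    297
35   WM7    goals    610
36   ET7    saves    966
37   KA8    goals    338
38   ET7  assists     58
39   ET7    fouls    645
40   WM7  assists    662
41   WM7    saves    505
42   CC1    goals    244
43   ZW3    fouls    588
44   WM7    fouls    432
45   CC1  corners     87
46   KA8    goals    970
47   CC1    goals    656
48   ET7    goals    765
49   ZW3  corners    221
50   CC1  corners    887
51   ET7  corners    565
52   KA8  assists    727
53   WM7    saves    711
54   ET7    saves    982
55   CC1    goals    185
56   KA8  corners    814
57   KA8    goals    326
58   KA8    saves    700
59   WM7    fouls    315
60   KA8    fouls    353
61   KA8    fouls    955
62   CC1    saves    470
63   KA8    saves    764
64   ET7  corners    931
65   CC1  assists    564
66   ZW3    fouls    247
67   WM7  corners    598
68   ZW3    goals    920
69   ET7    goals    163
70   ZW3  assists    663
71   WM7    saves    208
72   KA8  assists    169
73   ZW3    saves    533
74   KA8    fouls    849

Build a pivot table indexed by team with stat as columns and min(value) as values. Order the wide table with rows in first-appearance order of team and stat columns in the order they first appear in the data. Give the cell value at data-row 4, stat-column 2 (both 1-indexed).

With rows in first-appearance order of team, row 4 is team=KA8. stat columns in first-appearance order: corners, saves, goals, assists, fouls; column 2 is saves.
Long rows with team=KA8, stat=saves: min(760, 700, 764) = 700.

700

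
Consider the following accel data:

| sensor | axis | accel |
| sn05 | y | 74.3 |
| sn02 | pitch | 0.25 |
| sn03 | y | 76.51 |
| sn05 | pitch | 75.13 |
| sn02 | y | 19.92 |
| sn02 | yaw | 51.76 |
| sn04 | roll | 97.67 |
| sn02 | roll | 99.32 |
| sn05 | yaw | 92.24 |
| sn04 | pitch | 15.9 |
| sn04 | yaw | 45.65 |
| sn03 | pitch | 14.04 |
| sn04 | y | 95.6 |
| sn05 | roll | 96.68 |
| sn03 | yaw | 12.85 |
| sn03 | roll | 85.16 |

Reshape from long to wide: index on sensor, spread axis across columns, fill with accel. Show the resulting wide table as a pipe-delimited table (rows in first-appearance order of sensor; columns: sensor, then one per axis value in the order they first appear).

Columns: sensor plus the 4 distinct axis values (y, pitch, yaw, roll).
For example, row sn05 column y takes accel=74.3 from the long row (sn05, y).

| sensor | y | pitch | yaw | roll |
| sn05 | 74.3 | 75.13 | 92.24 | 96.68 |
| sn02 | 19.92 | 0.25 | 51.76 | 99.32 |
| sn03 | 76.51 | 14.04 | 12.85 | 85.16 |
| sn04 | 95.6 | 15.9 | 45.65 | 97.67 |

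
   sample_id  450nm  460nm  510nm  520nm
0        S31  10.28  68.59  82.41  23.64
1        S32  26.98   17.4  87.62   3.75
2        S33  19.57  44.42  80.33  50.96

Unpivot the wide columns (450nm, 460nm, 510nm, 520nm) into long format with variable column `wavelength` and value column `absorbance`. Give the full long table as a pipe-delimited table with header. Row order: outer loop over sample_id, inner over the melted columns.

Each (sample_id, column) pair becomes one row: 3 × 4 = 12 rows.
For example, (S31, 450nm) → absorbance=10.28.

| sample_id | wavelength | absorbance |
| S31 | 450nm | 10.28 |
| S31 | 460nm | 68.59 |
| S31 | 510nm | 82.41 |
| S31 | 520nm | 23.64 |
| S32 | 450nm | 26.98 |
| S32 | 460nm | 17.4 |
| S32 | 510nm | 87.62 |
| S32 | 520nm | 3.75 |
| S33 | 450nm | 19.57 |
| S33 | 460nm | 44.42 |
| S33 | 510nm | 80.33 |
| S33 | 520nm | 50.96 |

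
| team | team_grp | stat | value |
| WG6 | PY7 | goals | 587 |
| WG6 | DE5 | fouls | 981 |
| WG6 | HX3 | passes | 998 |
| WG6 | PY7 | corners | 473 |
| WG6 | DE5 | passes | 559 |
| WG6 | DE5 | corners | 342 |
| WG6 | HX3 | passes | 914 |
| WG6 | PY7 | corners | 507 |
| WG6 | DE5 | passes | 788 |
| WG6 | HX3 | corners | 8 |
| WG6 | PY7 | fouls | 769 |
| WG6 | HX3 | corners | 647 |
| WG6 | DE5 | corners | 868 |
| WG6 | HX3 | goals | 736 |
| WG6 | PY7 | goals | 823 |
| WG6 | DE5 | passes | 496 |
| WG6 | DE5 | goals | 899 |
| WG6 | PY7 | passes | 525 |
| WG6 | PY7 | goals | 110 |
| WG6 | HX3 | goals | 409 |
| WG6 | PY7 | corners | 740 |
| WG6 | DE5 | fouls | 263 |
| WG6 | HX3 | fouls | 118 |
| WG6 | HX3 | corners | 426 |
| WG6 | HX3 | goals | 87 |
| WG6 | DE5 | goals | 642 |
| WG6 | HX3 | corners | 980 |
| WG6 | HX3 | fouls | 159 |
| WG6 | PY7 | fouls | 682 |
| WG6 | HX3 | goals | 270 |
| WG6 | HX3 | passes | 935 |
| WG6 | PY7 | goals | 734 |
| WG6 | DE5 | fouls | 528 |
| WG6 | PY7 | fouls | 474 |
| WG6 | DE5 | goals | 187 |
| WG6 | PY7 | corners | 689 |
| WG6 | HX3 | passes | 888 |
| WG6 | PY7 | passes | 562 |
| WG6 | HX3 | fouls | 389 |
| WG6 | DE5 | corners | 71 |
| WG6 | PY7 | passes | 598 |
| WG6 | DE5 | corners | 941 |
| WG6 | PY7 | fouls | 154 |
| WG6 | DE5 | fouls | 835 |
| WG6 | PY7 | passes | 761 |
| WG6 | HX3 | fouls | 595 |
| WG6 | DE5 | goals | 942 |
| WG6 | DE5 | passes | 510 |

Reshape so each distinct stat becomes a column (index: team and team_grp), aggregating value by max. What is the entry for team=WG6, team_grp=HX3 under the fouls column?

595

Rows with team=WG6, team_grp=HX3 and stat=fouls: value values are 118, 159, 389, 595.
max(118, 159, 389, 595) = 595.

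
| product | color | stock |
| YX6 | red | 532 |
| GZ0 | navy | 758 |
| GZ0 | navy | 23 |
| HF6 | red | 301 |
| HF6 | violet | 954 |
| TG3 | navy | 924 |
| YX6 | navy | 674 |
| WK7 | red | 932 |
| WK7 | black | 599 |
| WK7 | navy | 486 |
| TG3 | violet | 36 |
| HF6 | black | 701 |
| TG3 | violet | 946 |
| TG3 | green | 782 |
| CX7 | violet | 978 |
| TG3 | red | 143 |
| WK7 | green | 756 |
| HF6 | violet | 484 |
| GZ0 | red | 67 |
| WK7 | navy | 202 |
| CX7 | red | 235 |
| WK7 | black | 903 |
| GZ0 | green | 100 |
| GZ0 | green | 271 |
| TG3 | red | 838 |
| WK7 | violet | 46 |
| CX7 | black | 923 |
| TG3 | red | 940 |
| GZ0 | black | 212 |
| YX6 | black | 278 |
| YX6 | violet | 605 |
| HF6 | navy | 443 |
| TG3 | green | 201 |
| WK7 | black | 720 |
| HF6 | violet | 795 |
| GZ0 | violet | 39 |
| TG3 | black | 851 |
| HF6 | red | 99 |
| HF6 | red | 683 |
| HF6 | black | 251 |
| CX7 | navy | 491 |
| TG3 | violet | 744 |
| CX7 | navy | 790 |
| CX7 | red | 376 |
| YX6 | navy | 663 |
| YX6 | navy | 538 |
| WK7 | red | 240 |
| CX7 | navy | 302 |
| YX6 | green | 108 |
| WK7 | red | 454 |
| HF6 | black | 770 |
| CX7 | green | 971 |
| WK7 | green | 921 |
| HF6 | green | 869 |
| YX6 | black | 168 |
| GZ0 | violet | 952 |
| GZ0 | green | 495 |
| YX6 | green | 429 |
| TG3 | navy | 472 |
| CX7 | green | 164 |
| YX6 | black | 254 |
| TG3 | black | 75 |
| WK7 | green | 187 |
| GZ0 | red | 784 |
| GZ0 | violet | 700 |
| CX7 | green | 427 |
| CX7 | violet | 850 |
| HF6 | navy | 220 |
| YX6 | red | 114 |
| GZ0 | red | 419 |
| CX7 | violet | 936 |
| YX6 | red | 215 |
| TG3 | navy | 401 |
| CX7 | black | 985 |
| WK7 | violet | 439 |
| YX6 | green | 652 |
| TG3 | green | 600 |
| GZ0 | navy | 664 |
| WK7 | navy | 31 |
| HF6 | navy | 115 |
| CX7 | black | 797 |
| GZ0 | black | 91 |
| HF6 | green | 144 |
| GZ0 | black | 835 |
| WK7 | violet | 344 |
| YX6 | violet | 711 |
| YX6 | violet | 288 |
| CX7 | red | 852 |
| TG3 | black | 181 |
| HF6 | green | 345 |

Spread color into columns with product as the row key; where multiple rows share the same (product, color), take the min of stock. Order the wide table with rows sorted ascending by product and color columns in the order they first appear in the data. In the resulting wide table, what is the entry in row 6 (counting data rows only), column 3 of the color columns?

With rows sorted ascending by product, row 6 is product=YX6. color columns in first-appearance order: red, navy, violet, black, green; column 3 is violet.
Long rows with product=YX6, color=violet: min(605, 711, 288) = 288.

288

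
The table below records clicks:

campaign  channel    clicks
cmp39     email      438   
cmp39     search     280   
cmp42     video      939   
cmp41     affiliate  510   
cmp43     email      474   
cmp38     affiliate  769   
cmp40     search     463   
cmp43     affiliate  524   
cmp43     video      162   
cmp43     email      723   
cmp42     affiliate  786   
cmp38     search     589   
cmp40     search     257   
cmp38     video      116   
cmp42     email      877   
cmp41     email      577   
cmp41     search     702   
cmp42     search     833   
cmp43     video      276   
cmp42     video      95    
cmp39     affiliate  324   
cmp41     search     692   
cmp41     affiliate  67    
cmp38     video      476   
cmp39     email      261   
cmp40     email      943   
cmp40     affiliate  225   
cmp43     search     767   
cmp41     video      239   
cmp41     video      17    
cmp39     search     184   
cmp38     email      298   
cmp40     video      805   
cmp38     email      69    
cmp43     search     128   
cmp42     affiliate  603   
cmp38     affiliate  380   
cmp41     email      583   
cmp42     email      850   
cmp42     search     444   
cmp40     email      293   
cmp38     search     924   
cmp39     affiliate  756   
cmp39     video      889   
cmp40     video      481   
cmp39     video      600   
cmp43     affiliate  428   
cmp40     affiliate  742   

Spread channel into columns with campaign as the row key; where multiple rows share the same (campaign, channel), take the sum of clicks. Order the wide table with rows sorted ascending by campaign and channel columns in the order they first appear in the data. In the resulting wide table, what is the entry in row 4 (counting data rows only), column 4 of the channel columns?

577

With rows sorted ascending by campaign, row 4 is campaign=cmp41. channel columns in first-appearance order: email, search, video, affiliate; column 4 is affiliate.
Long rows with campaign=cmp41, channel=affiliate: 510 + 67 = 577.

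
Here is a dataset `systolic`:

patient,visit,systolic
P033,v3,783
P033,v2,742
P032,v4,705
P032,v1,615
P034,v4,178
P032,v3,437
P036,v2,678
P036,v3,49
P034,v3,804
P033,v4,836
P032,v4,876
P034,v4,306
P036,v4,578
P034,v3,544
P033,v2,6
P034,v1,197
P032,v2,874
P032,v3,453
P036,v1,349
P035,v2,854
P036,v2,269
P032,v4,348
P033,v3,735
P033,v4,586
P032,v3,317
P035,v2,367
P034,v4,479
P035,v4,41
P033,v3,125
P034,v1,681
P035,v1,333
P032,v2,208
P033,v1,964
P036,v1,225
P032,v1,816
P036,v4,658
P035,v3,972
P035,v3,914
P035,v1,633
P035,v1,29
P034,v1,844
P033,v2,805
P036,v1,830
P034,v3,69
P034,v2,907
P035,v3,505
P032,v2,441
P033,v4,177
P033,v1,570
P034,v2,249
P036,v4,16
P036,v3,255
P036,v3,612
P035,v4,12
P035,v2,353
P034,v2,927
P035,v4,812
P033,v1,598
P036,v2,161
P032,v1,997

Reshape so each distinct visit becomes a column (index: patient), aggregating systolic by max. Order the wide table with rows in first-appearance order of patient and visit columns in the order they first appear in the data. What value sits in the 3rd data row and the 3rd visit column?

With rows in first-appearance order of patient, row 3 is patient=P034. visit columns in first-appearance order: v3, v2, v4, v1; column 3 is v4.
Long rows with patient=P034, visit=v4: max(178, 306, 479) = 479.

479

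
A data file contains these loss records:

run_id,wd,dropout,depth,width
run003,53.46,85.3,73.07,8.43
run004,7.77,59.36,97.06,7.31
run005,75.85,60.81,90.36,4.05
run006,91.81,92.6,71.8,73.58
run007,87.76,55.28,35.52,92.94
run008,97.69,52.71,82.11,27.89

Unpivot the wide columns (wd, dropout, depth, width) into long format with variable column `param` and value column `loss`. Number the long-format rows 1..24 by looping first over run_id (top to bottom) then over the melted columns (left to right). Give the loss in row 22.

52.71

24 rows total (6 × 4). Row 22: index ⌊(22-1)/4⌋ = 5 into run_id → run008; (22-1) mod 4 = 1 into the melted columns → dropout.
So row 22 is (run008, dropout, 52.71); loss = 52.71.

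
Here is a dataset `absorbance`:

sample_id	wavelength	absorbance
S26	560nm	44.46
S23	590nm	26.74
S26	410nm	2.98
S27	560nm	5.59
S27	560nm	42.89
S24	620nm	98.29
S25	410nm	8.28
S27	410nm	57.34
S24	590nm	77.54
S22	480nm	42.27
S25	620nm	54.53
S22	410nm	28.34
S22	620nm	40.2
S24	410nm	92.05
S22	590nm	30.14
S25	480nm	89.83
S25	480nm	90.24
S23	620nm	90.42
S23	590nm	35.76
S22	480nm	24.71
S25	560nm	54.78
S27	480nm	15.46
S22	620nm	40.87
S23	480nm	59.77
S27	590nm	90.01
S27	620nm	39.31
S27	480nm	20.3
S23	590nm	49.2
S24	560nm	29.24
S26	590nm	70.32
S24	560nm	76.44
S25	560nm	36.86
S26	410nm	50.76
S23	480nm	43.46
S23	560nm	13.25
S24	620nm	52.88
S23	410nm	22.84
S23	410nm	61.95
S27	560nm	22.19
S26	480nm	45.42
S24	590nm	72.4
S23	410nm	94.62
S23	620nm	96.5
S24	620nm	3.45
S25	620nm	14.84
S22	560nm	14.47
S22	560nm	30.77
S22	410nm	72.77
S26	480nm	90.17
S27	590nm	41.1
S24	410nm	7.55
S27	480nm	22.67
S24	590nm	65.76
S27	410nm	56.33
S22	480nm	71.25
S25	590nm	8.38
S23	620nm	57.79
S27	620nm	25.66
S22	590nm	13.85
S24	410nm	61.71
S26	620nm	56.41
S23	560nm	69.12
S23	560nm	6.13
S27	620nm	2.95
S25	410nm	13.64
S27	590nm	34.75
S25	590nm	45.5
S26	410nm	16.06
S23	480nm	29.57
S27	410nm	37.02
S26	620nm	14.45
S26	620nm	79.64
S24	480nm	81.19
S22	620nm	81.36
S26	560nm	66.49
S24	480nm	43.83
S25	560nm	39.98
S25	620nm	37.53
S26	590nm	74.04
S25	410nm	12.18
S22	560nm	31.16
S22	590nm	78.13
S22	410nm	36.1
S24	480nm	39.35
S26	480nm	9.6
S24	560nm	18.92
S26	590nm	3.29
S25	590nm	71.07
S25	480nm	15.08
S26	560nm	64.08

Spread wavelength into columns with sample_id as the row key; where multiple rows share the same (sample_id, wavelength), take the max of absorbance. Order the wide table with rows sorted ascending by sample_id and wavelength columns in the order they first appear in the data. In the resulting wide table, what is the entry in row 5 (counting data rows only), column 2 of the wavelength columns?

74.04

With rows sorted ascending by sample_id, row 5 is sample_id=S26. wavelength columns in first-appearance order: 560nm, 590nm, 410nm, 620nm, 480nm; column 2 is 590nm.
Long rows with sample_id=S26, wavelength=590nm: max(70.32, 74.04, 3.29) = 74.04.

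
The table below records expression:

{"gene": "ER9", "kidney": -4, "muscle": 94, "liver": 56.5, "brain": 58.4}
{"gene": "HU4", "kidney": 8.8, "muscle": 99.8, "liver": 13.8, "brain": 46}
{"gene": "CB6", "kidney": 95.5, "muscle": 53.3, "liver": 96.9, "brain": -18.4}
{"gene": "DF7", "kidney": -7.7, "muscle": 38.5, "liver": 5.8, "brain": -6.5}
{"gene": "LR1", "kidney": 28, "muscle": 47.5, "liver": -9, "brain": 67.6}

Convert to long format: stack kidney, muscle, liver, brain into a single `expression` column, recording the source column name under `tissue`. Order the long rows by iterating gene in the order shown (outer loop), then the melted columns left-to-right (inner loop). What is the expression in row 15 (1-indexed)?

5.8

20 rows total (5 × 4). Row 15: index ⌊(15-1)/4⌋ = 3 into gene → DF7; (15-1) mod 4 = 2 into the melted columns → liver.
So row 15 is (DF7, liver, 5.8); expression = 5.8.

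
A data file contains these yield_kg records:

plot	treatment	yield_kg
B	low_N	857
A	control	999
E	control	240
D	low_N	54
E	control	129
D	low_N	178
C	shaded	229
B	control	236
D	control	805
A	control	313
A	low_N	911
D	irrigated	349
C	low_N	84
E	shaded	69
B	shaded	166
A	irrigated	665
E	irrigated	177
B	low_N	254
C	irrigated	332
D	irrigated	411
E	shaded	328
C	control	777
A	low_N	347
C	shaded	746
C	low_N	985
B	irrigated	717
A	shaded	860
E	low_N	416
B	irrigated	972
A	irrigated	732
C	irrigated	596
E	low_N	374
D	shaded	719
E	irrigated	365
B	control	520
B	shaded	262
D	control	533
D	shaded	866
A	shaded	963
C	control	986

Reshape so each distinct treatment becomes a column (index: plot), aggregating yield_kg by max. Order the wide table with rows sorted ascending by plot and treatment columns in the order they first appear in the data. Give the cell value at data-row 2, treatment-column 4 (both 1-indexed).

With rows sorted ascending by plot, row 2 is plot=B. treatment columns in first-appearance order: low_N, control, shaded, irrigated; column 4 is irrigated.
Long rows with plot=B, treatment=irrigated: max(717, 972) = 972.

972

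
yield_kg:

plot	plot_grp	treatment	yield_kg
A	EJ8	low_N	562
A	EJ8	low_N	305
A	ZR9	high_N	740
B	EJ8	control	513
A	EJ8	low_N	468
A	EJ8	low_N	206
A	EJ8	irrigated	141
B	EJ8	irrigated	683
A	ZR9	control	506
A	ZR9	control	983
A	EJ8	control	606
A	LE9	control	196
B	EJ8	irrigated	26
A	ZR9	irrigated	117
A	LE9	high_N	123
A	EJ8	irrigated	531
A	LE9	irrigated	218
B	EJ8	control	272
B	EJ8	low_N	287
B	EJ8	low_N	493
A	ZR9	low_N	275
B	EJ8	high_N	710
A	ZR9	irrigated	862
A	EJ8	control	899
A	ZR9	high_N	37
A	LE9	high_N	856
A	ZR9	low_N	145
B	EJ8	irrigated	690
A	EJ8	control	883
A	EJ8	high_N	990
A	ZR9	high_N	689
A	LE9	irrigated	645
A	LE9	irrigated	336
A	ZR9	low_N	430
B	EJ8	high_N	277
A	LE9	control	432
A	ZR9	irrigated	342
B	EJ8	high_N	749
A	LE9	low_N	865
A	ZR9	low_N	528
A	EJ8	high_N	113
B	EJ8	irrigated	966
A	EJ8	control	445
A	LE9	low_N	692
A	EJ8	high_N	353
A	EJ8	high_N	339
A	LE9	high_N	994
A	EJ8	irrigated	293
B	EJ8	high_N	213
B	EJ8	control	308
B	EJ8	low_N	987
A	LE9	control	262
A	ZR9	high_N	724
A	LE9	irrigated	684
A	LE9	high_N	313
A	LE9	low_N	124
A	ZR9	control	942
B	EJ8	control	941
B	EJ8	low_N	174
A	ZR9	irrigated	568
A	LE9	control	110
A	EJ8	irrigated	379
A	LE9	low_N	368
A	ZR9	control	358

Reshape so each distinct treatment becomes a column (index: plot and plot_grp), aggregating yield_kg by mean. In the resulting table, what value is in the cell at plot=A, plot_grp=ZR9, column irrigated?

Rows with plot=A, plot_grp=ZR9 and treatment=irrigated: yield_kg values are 117, 862, 342, 568.
(117 + 862 + 342 + 568) / 4 = 472.25.

472.25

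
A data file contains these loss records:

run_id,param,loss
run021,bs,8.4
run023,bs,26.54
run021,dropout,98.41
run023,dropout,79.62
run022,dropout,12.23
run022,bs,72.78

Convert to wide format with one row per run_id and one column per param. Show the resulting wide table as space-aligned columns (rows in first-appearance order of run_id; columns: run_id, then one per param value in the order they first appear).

run_id  bs     dropout
run021  8.4    98.41  
run023  26.54  79.62  
run022  72.78  12.23  

Columns: run_id plus the 2 distinct param values (bs, dropout).
For example, row run021 column bs takes loss=8.4 from the long row (run021, bs).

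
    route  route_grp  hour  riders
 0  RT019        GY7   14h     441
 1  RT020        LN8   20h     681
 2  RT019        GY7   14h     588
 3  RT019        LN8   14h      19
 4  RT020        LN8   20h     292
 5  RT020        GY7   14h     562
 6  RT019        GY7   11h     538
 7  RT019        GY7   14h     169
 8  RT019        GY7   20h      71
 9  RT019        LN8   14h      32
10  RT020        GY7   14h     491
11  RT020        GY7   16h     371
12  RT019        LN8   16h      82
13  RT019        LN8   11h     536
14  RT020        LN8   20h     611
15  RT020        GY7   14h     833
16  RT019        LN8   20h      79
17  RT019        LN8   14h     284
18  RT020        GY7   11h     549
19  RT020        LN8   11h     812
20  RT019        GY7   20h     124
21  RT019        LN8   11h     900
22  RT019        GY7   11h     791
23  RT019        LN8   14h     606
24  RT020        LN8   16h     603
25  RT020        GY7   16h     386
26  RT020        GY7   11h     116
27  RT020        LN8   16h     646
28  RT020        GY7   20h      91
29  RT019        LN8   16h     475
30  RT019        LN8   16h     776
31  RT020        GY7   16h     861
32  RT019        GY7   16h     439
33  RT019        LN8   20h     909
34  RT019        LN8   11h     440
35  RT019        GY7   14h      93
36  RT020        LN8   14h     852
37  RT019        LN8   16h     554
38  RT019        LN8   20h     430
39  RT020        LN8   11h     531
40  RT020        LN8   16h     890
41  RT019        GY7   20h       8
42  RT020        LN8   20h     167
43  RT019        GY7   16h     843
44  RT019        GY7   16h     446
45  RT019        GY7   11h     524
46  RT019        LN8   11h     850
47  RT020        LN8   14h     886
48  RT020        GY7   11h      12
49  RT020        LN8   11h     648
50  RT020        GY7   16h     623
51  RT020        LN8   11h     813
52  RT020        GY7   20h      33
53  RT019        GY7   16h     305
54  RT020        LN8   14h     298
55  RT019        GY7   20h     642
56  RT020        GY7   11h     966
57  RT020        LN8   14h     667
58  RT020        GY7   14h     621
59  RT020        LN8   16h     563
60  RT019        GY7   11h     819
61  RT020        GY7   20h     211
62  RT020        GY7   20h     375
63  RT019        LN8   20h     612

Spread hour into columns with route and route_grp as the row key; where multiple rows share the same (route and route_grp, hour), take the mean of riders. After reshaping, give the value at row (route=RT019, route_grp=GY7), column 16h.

Rows with route=RT019, route_grp=GY7 and hour=16h: riders values are 439, 843, 446, 305.
(439 + 843 + 446 + 305) / 4 = 508.25.

508.25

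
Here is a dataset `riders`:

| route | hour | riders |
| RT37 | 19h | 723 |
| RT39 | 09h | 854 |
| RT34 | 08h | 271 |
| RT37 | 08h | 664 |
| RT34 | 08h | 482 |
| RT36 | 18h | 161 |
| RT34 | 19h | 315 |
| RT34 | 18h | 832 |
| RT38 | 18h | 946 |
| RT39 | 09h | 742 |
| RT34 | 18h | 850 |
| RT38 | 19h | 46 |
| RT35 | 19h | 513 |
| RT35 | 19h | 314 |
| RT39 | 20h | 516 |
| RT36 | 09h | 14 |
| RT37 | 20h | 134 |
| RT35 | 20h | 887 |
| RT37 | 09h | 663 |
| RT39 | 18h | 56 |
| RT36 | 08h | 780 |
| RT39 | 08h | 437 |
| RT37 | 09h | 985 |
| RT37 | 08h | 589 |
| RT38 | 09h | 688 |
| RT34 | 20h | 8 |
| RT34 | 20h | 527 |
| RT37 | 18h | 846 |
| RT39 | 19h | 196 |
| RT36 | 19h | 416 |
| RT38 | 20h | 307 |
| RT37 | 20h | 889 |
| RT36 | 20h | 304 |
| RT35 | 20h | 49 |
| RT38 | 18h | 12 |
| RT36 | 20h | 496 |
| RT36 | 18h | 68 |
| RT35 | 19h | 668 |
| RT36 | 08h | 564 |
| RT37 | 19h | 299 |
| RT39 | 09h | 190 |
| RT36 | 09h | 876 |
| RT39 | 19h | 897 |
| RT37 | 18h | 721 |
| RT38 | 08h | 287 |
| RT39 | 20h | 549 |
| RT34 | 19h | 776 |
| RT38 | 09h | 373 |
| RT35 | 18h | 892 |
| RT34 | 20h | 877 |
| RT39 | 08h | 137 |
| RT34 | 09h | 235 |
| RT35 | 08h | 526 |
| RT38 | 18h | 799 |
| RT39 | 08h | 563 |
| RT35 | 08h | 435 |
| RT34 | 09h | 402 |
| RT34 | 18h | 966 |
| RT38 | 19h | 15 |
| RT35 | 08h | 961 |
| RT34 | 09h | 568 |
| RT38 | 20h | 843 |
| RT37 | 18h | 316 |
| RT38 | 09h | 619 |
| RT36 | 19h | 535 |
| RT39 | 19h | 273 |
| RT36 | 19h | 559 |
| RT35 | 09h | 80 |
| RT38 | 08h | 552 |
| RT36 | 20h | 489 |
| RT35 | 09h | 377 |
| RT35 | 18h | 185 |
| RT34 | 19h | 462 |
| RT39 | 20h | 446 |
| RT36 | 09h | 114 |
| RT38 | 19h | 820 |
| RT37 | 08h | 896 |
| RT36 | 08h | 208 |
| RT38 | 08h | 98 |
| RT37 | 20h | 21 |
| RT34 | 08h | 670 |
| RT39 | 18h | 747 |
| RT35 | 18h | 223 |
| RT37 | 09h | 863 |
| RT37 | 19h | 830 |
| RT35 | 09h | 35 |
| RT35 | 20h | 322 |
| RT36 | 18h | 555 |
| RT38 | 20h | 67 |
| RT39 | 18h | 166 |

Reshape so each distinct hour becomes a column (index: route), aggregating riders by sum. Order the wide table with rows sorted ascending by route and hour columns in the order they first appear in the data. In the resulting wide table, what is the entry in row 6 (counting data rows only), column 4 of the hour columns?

With rows sorted ascending by route, row 6 is route=RT39. hour columns in first-appearance order: 19h, 09h, 08h, 18h, 20h; column 4 is 18h.
Long rows with route=RT39, hour=18h: 56 + 747 + 166 = 969.

969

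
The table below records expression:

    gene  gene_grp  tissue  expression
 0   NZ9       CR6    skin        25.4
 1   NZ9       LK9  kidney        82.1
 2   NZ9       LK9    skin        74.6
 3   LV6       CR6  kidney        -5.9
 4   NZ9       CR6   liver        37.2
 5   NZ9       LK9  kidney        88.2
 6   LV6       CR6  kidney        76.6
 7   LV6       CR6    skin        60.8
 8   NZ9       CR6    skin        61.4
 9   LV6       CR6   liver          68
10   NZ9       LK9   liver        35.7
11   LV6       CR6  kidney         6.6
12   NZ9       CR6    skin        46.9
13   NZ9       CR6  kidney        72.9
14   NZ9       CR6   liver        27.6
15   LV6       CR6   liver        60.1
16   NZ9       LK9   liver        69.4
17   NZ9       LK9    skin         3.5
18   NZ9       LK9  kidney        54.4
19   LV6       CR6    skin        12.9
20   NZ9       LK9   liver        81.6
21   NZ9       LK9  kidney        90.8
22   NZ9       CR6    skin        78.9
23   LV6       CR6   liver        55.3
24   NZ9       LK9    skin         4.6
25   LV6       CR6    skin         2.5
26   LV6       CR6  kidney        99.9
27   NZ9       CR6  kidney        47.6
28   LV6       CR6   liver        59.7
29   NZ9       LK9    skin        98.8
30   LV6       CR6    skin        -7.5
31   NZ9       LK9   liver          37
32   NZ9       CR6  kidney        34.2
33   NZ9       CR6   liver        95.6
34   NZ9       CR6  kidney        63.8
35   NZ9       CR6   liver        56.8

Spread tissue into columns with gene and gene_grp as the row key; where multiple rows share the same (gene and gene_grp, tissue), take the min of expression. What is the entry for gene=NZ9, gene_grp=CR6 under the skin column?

Rows with gene=NZ9, gene_grp=CR6 and tissue=skin: expression values are 25.4, 61.4, 46.9, 78.9.
min(25.4, 61.4, 46.9, 78.9) = 25.4.

25.4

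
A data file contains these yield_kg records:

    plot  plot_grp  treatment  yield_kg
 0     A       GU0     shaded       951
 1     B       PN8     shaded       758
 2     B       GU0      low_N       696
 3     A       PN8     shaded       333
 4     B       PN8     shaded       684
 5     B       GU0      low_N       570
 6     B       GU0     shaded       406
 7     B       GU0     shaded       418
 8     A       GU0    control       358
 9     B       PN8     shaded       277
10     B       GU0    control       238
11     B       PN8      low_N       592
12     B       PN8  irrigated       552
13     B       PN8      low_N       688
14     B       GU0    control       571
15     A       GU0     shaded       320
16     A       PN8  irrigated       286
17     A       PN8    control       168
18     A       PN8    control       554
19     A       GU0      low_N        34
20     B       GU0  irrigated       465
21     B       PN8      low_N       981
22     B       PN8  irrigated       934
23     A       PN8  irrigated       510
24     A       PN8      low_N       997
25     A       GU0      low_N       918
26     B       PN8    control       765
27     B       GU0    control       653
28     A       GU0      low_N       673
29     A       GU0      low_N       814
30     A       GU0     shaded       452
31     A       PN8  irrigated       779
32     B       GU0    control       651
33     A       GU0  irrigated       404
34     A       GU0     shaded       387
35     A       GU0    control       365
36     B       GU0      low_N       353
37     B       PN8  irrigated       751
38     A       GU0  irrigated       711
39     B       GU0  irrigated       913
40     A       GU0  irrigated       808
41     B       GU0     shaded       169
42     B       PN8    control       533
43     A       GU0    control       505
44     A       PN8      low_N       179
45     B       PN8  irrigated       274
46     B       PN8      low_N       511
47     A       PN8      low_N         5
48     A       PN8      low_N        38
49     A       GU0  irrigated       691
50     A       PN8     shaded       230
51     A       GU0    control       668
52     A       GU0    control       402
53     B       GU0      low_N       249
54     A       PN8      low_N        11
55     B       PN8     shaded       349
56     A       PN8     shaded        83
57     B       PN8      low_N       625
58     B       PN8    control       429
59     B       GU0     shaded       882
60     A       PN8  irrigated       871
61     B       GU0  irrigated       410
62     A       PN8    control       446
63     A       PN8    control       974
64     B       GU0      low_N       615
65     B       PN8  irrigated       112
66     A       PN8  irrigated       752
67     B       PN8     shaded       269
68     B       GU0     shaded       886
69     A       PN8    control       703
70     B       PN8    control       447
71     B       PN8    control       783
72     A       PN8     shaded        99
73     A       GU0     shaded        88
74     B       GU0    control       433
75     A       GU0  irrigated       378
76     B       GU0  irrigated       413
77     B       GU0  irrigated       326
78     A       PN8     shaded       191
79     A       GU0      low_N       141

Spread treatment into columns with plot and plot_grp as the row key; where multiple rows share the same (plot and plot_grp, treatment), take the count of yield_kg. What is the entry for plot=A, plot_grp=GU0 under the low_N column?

Rows with plot=A, plot_grp=GU0 and treatment=low_N: yield_kg values are 34, 918, 673, 814, 141.
5 rows match — count = 5.

5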